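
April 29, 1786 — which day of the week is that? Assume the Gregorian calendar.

Saturday

Doomsday rule: the anchor day for the 1700s is Sunday. For year 86: 86÷12 = 7 r 2, and 2÷4 = 0, so 7+2+0 = 9.
Sunday + 9 ≡ Tuesday — that's 1786's doomsday.
In April the doomsday date is Apr 4.
Apr 29 is 25 days after Apr 4; 25 mod 7 = 4, so Tuesday + 4 = Saturday.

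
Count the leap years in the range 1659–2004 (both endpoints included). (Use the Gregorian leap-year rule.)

Multiples of 4 in [1659,2004]: 87.
Of those, multiples of 100: 4 (not leap unless ÷400).
Multiples of 400: 1.
Leap years = 87 − 4 + 1 = 84.

84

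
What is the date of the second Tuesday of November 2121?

November 11, 2121

November 1, 2121 is a Saturday.
The first Tuesday is therefore November 4 (3 days later).
The second Tuesday is 4 + 1×7 = November 11.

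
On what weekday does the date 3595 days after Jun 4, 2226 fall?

Thursday

First find the weekday of Jun 4, 2226. Doomsday rule: the anchor day for the 2200s is Friday. For year 26: 26÷12 = 2 r 2, and 2÷4 = 0, so 2+2+0 = 4.
Friday + 4 ≡ Tuesday — that's 2226's doomsday.
In June the doomsday date is Jun 6.
Jun 4 is 2 days before Jun 6; 2 mod 7 = 2, so Tuesday − 2 = Sunday.
3595 mod 7 = 4, so 3595 days after a Sunday is Sunday + 4 = Thursday.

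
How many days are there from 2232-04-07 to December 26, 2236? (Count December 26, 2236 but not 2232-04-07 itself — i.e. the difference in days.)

1724

Apr 7, 2232 → Apr 7, 2233: 365 days.
Apr 7, 2233 → Apr 7, 2234: 365 days.
Apr 7, 2234 → Apr 7, 2235: 365 days.
Apr 7, 2235 → Apr 7, 2236: 366 days (Feb 29, 2236 is in that span).
Apr 7, 2236 → May 7, 2236: 30 days (April has 30).
May 7, 2236 → Jun 7, 2236: 31 days (May has 31).
Jun 7, 2236 → Jul 7, 2236: 30 days (June has 30).
Jul 7, 2236 → Aug 7, 2236: 31 days (July has 31).
Aug 7, 2236 → Sep 7, 2236: 31 days (August has 31).
Sep 7, 2236 → Oct 7, 2236: 30 days (September has 30).
Oct 7, 2236 → Nov 7, 2236: 31 days (October has 31).
Nov 7, 2236 → Dec 7, 2236: 30 days (November has 30).
Dec 7, 2236 → Dec 26, 2236: 19 days.
Total: 1724 days.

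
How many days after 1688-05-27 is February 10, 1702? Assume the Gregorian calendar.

May 27, 1688 → May 27, 1689: 365 days.
May 27, 1689 → May 27, 1690: 365 days.
May 27, 1690 → May 27, 1691: 365 days.
May 27, 1691 → May 27, 1692: 366 days (Feb 29, 1692 is in that span).
May 27, 1692 → May 27, 1693: 365 days.
May 27, 1693 → May 27, 1694: 365 days.
May 27, 1694 → May 27, 1695: 365 days.
May 27, 1695 → May 27, 1696: 366 days (Feb 29, 1696 is in that span).
May 27, 1696 → May 27, 1697: 365 days.
May 27, 1697 → May 27, 1698: 365 days.
May 27, 1698 → May 27, 1699: 365 days.
May 27, 1699 → May 27, 1700: 365 days.
May 27, 1700 → May 27, 1701: 365 days.
May 27, 1701 → Jun 27, 1701: 31 days (May has 31).
Jun 27, 1701 → Jul 27, 1701: 30 days (June has 30).
Jul 27, 1701 → Aug 27, 1701: 31 days (July has 31).
Aug 27, 1701 → Sep 27, 1701: 31 days (August has 31).
Sep 27, 1701 → Oct 27, 1701: 30 days (September has 30).
Oct 27, 1701 → Nov 27, 1701: 31 days (October has 31).
Nov 27, 1701 → Dec 27, 1701: 30 days (November has 30).
Dec 27, 1701 → Jan 27, 1702: 31 days (December has 31).
Jan 27, 1702 → Feb 10, 1702: 14 days.
Total: 5006 days.

5006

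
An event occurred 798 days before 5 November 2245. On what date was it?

August 30, 2243

−365 (one year) → Nov 5, 2244 (433 left).
−366 (one year; includes Feb 29, 2244) → Nov 5, 2243 (67 left).
−5 → Oct 31, 2243 (end of Oct, 31 days; 62 left).
−31 → Sep 30, 2243 (end of Sep, 30 days; 31 left).
−30 → Aug 31, 2243 (end of Aug, 31 days; 1 left).
−1 → Aug 30, 2243.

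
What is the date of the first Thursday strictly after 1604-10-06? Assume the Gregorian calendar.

October 7, 1604

Oct 6, 1604 is a Wednesday.
From Wednesday to the next Thursday is 1 day.
Oct 6, 1604 + 1 = Oct 7, 1604.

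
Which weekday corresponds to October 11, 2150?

Sunday

Doomsday rule: the anchor day for the 2100s is Sunday. For year 50: 50÷12 = 4 r 2, and 2÷4 = 0, so 4+2+0 = 6.
Sunday + 6 ≡ Saturday — that's 2150's doomsday.
In October the doomsday date is Oct 10.
Oct 11 is 1 day after Oct 10; 1 mod 7 = 1, so Saturday + 1 = Sunday.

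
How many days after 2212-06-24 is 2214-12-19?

Jun 24, 2212 → Jun 24, 2213: 365 days.
Jun 24, 2213 → Jun 24, 2214: 365 days.
Jun 24, 2214 → Jul 24, 2214: 30 days (June has 30).
Jul 24, 2214 → Aug 24, 2214: 31 days (July has 31).
Aug 24, 2214 → Sep 24, 2214: 31 days (August has 31).
Sep 24, 2214 → Oct 24, 2214: 30 days (September has 30).
Oct 24, 2214 → Nov 24, 2214: 31 days (October has 31).
Nov 24, 2214 → Dec 19, 2214: 25 days.
Total: 908 days.

908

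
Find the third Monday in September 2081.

September 15, 2081

September 1, 2081 is a Monday.
The first Monday is therefore September 1 (same day).
The third Monday is 1 + 2×7 = September 15.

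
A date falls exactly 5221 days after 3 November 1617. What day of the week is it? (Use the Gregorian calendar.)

Thursday

Nov 3, 1617 is a Friday.
5221 mod 7 = 6, so 5221 days after a Friday is Friday + 6 = Thursday.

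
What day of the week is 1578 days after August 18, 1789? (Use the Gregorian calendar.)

First find the weekday of Aug 18, 1789. Doomsday rule: the anchor day for the 1700s is Sunday. For year 89: 89÷12 = 7 r 5, and 5÷4 = 1, so 7+5+1 = 13.
Sunday + 13 ≡ Saturday — that's 1789's doomsday.
In August the doomsday date is Aug 8.
Aug 18 is 10 days after Aug 8; 10 mod 7 = 3, so Saturday + 3 = Tuesday.
1578 mod 7 = 3, so 1578 days after a Tuesday is Tuesday + 3 = Friday.

Friday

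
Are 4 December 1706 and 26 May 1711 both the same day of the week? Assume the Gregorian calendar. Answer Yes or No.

No

From Dec 4, 1706 to May 26, 1711 is 1634 days.
1634 mod 7 = 3, so they are different weekdays.
(Dec 4, 1706 is a Saturday; May 26, 1711 is a Tuesday.)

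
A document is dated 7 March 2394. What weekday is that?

Monday

Doomsday rule: the anchor day for the 2300s is Wednesday. For year 94: 94÷12 = 7 r 10, and 10÷4 = 2, so 7+10+2 = 19.
Wednesday + 19 ≡ Monday — that's 2394's doomsday.
In March the doomsday date is Mar 14.
Mar 7 is 7 days before Mar 14; 7 mod 7 = 0, so Monday − 0 = Monday.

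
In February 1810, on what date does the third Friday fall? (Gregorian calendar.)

February 16, 1810

February 1, 1810 is a Thursday.
The first Friday is therefore February 2 (1 days later).
The third Friday is 2 + 2×7 = February 16.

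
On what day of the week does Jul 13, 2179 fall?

Doomsday rule: the anchor day for the 2100s is Sunday. For year 79: 79÷12 = 6 r 7, and 7÷4 = 1, so 6+7+1 = 14.
Sunday + 14 ≡ Sunday — that's 2179's doomsday.
In July the doomsday date is Jul 11.
Jul 13 is 2 days after Jul 11; 2 mod 7 = 2, so Sunday + 2 = Tuesday.

Tuesday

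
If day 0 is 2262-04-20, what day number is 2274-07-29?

Apr 20, 2262 → Apr 20, 2263: 365 days.
Apr 20, 2263 → Apr 20, 2264: 366 days (Feb 29, 2264 is in that span).
Apr 20, 2264 → Apr 20, 2265: 365 days.
Apr 20, 2265 → Apr 20, 2266: 365 days.
Apr 20, 2266 → Apr 20, 2267: 365 days.
Apr 20, 2267 → Apr 20, 2268: 366 days (Feb 29, 2268 is in that span).
Apr 20, 2268 → Apr 20, 2269: 365 days.
Apr 20, 2269 → Apr 20, 2270: 365 days.
Apr 20, 2270 → Apr 20, 2271: 365 days.
Apr 20, 2271 → Apr 20, 2272: 366 days (Feb 29, 2272 is in that span).
Apr 20, 2272 → Apr 20, 2273: 365 days.
Apr 20, 2273 → Apr 20, 2274: 365 days.
Apr 20, 2274 → May 20, 2274: 30 days (April has 30).
May 20, 2274 → Jun 20, 2274: 31 days (May has 31).
Jun 20, 2274 → Jul 20, 2274: 30 days (June has 30).
Jul 20, 2274 → Jul 29, 2274: 9 days.
Total: 4483 days.

4483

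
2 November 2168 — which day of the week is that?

Doomsday rule: the anchor day for the 2100s is Sunday. For year 68: 68÷12 = 5 r 8, and 8÷4 = 2, so 5+8+2 = 15.
Sunday + 15 ≡ Monday — that's 2168's doomsday.
In November the doomsday date is Nov 7.
Nov 2 is 5 days before Nov 7; 5 mod 7 = 5, so Monday − 5 = Wednesday.

Wednesday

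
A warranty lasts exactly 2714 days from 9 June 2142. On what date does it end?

November 13, 2149

+365 (one year) → Jun 9, 2143 (2349 left).
+366 (one year; includes Feb 29, 2144) → Jun 9, 2144 (1983 left).
+365 (one year) → Jun 9, 2145 (1618 left).
+365 (one year) → Jun 9, 2146 (1253 left).
+365 (one year) → Jun 9, 2147 (888 left).
+366 (one year; includes Feb 29, 2148) → Jun 9, 2148 (522 left).
+365 (one year) → Jun 9, 2149 (157 left).
Jun has 30 days: +22 → Jul 1, 2149 (135 left).
Jul has 31 days: +31 → Aug 1, 2149 (104 left).
Aug has 31 days: +31 → Sep 1, 2149 (73 left).
Sep has 30 days: +30 → Oct 1, 2149 (43 left).
Oct has 31 days: +31 → Nov 1, 2149 (12 left).
+12 → Nov 13, 2149.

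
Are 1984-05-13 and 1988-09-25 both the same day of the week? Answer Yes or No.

Yes

From May 13, 1984 to Sep 25, 1988 is 1596 days.
1596 mod 7 = 0, so they are the same weekday.
(May 13, 1984 is a Sunday; Sep 25, 1988 is a Sunday.)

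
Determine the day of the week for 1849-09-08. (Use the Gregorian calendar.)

January 1, 1849 is a Monday.
Jan 1, 1849 → Feb 1, 1849: 31 days (January has 31).
Feb 1, 1849 → Mar 1, 1849: 28 days (February has 28).
Mar 1, 1849 → Apr 1, 1849: 31 days (March has 31).
Apr 1, 1849 → May 1, 1849: 30 days (April has 30).
May 1, 1849 → Jun 1, 1849: 31 days (May has 31).
Jun 1, 1849 → Jul 1, 1849: 30 days (June has 30).
Jul 1, 1849 → Aug 1, 1849: 31 days (July has 31).
Aug 1, 1849 → Sep 1, 1849: 31 days (August has 31).
Sep 1, 1849 → Sep 8, 1849: 7 days.
Total: 250 days.
250 mod 7 = 5, so Monday + 5 = Saturday.

Saturday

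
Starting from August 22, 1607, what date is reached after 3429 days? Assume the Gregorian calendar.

January 10, 1617

+366 (one year; includes Feb 29, 1608) → Aug 22, 1608 (3063 left).
+365 (one year) → Aug 22, 1609 (2698 left).
+365 (one year) → Aug 22, 1610 (2333 left).
+365 (one year) → Aug 22, 1611 (1968 left).
+366 (one year; includes Feb 29, 1612) → Aug 22, 1612 (1602 left).
+365 (one year) → Aug 22, 1613 (1237 left).
+365 (one year) → Aug 22, 1614 (872 left).
+365 (one year) → Aug 22, 1615 (507 left).
+366 (one year; includes Feb 29, 1616) → Aug 22, 1616 (141 left).
Aug has 31 days: +10 → Sep 1, 1616 (131 left).
Sep has 30 days: +30 → Oct 1, 1616 (101 left).
Oct has 31 days: +31 → Nov 1, 1616 (70 left).
Nov has 30 days: +30 → Dec 1, 1616 (40 left).
Dec has 31 days: +31 → Jan 1, 1617 (9 left).
+9 → Jan 10, 1617.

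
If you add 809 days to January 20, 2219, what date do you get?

April 8, 2221

+365 (one year) → Jan 20, 2220 (444 left).
+366 (one year; includes Feb 29, 2220) → Jan 20, 2221 (78 left).
Jan has 31 days: +12 → Feb 1, 2221 (66 left).
Feb has 28 days: +28 → Mar 1, 2221 (38 left).
Mar has 31 days: +31 → Apr 1, 2221 (7 left).
+7 → Apr 8, 2221.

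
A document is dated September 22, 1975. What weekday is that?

January 1, 1975 is a Wednesday.
Jan 1, 1975 → Feb 1, 1975: 31 days (January has 31).
Feb 1, 1975 → Mar 1, 1975: 28 days (February has 28).
Mar 1, 1975 → Apr 1, 1975: 31 days (March has 31).
Apr 1, 1975 → May 1, 1975: 30 days (April has 30).
May 1, 1975 → Jun 1, 1975: 31 days (May has 31).
Jun 1, 1975 → Jul 1, 1975: 30 days (June has 30).
Jul 1, 1975 → Aug 1, 1975: 31 days (July has 31).
Aug 1, 1975 → Sep 1, 1975: 31 days (August has 31).
Sep 1, 1975 → Sep 22, 1975: 21 days.
Total: 264 days.
264 mod 7 = 5, so Wednesday + 5 = Monday.

Monday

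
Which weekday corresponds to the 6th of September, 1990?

Thursday

Doomsday rule: the anchor day for the 1900s is Wednesday. For year 90: 90÷12 = 7 r 6, and 6÷4 = 1, so 7+6+1 = 14.
Wednesday + 14 ≡ Wednesday — that's 1990's doomsday.
In September the doomsday date is Sep 5.
Sep 6 is 1 day after Sep 5; 1 mod 7 = 1, so Wednesday + 1 = Thursday.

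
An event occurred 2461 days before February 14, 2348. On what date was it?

−365 (one year) → Feb 14, 2347 (2096 left).
−365 (one year) → Feb 14, 2346 (1731 left).
−365 (one year) → Feb 14, 2345 (1366 left).
−366 (one year; includes Feb 29, 2344) → Feb 14, 2344 (1000 left).
−365 (one year) → Feb 14, 2343 (635 left).
−365 (one year) → Feb 14, 2342 (270 left).
−14 → Jan 31, 2342 (end of Jan, 31 days; 256 left).
−31 → Dec 31, 2341 (end of Dec, 31 days; 225 left).
−31 → Nov 30, 2341 (end of Nov, 30 days; 194 left).
−30 → Oct 31, 2341 (end of Oct, 31 days; 164 left).
−31 → Sep 30, 2341 (end of Sep, 30 days; 133 left).
−30 → Aug 31, 2341 (end of Aug, 31 days; 103 left).
−31 → Jul 31, 2341 (end of Jul, 31 days; 72 left).
−31 → Jun 30, 2341 (end of Jun, 30 days; 41 left).
−30 → May 31, 2341 (end of May, 31 days; 11 left).
−11 → May 20, 2341.

May 20, 2341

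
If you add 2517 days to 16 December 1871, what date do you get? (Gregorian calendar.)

November 6, 1878

+366 (one year; includes Feb 29, 1872) → Dec 16, 1872 (2151 left).
+365 (one year) → Dec 16, 1873 (1786 left).
+365 (one year) → Dec 16, 1874 (1421 left).
+365 (one year) → Dec 16, 1875 (1056 left).
+366 (one year; includes Feb 29, 1876) → Dec 16, 1876 (690 left).
+365 (one year) → Dec 16, 1877 (325 left).
Dec has 31 days: +16 → Jan 1, 1878 (309 left).
Jan has 31 days: +31 → Feb 1, 1878 (278 left).
Feb has 28 days: +28 → Mar 1, 1878 (250 left).
Mar has 31 days: +31 → Apr 1, 1878 (219 left).
Apr has 30 days: +30 → May 1, 1878 (189 left).
May has 31 days: +31 → Jun 1, 1878 (158 left).
Jun has 30 days: +30 → Jul 1, 1878 (128 left).
Jul has 31 days: +31 → Aug 1, 1878 (97 left).
Aug has 31 days: +31 → Sep 1, 1878 (66 left).
Sep has 30 days: +30 → Oct 1, 1878 (36 left).
Oct has 31 days: +31 → Nov 1, 1878 (5 left).
+5 → Nov 6, 1878.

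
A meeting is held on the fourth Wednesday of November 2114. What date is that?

November 28, 2114

November 1, 2114 is a Thursday.
The first Wednesday is therefore November 7 (6 days later).
The fourth Wednesday is 7 + 3×7 = November 28.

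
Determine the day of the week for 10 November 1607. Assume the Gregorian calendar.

Doomsday rule: the anchor day for the 1600s is Tuesday. For year 07: 7÷12 = 0 r 7, and 7÷4 = 1, so 0+7+1 = 8.
Tuesday + 8 ≡ Wednesday — that's 1607's doomsday.
In November the doomsday date is Nov 7.
Nov 10 is 3 days after Nov 7; 3 mod 7 = 3, so Wednesday + 3 = Saturday.

Saturday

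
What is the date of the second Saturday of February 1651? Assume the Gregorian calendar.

February 1, 1651 is a Wednesday.
The first Saturday is therefore February 4 (3 days later).
The second Saturday is 4 + 1×7 = February 11.

February 11, 1651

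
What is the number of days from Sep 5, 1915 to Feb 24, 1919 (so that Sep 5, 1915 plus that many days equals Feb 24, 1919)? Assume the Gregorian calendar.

Sep 5, 1915 → Sep 5, 1916: 366 days (Feb 29, 1916 is in that span).
Sep 5, 1916 → Sep 5, 1917: 365 days.
Sep 5, 1917 → Sep 5, 1918: 365 days.
Sep 5, 1918 → Oct 5, 1918: 30 days (September has 30).
Oct 5, 1918 → Nov 5, 1918: 31 days (October has 31).
Nov 5, 1918 → Dec 5, 1918: 30 days (November has 30).
Dec 5, 1918 → Jan 5, 1919: 31 days (December has 31).
Jan 5, 1919 → Feb 5, 1919: 31 days (January has 31).
Feb 5, 1919 → Feb 24, 1919: 19 days.
Total: 1268 days.

1268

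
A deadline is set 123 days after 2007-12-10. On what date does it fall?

April 11, 2008

Dec has 31 days: +22 → Jan 1, 2008 (101 left).
Jan has 31 days: +31 → Feb 1, 2008 (70 left).
Feb has 29 days: +29 → Mar 1, 2008 (41 left).
Mar has 31 days: +31 → Apr 1, 2008 (10 left).
+10 → Apr 11, 2008.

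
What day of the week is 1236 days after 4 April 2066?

Thursday

First find the weekday of Apr 4, 2066. Doomsday rule: the anchor day for the 2000s is Tuesday. For year 66: 66÷12 = 5 r 6, and 6÷4 = 1, so 5+6+1 = 12.
Tuesday + 12 ≡ Sunday — that's 2066's doomsday.
In April the doomsday date is Apr 4.
Apr 4 is the doomsday itself: Sunday.
1236 mod 7 = 4, so 1236 days after a Sunday is Sunday + 4 = Thursday.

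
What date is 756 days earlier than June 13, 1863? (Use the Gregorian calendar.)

May 18, 1861

−365 (one year) → Jun 13, 1862 (391 left).
−13 → May 31, 1862 (end of May, 31 days; 378 left).
−31 → Apr 30, 1862 (end of Apr, 30 days; 347 left).
−30 → Mar 31, 1862 (end of Mar, 31 days; 317 left).
−31 → Feb 28, 1862 (end of Feb, 28 days; 286 left).
−28 → Jan 31, 1862 (end of Jan, 31 days; 258 left).
−31 → Dec 31, 1861 (end of Dec, 31 days; 227 left).
−31 → Nov 30, 1861 (end of Nov, 30 days; 196 left).
−30 → Oct 31, 1861 (end of Oct, 31 days; 166 left).
−31 → Sep 30, 1861 (end of Sep, 30 days; 135 left).
−30 → Aug 31, 1861 (end of Aug, 31 days; 105 left).
−31 → Jul 31, 1861 (end of Jul, 31 days; 74 left).
−31 → Jun 30, 1861 (end of Jun, 30 days; 43 left).
−30 → May 31, 1861 (end of May, 31 days; 13 left).
−13 → May 18, 1861.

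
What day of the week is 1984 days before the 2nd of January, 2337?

Wednesday

Jan 2, 2337 is a Saturday.
1984 mod 7 = 3, so 1984 days before a Saturday is Saturday − 3 = Wednesday.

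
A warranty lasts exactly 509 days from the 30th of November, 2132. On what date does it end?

April 23, 2134

+365 (one year) → Nov 30, 2133 (144 left).
Nov has 30 days: +1 → Dec 1, 2133 (143 left).
Dec has 31 days: +31 → Jan 1, 2134 (112 left).
Jan has 31 days: +31 → Feb 1, 2134 (81 left).
Feb has 28 days: +28 → Mar 1, 2134 (53 left).
Mar has 31 days: +31 → Apr 1, 2134 (22 left).
+22 → Apr 23, 2134.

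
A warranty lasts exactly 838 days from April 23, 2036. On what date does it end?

August 9, 2038

+365 (one year) → Apr 23, 2037 (473 left).
+365 (one year) → Apr 23, 2038 (108 left).
Apr has 30 days: +8 → May 1, 2038 (100 left).
May has 31 days: +31 → Jun 1, 2038 (69 left).
Jun has 30 days: +30 → Jul 1, 2038 (39 left).
Jul has 31 days: +31 → Aug 1, 2038 (8 left).
+8 → Aug 9, 2038.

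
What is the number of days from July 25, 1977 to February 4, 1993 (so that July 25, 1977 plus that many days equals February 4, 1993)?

5673

Jul 25, 1977 → Jul 25, 1978: 365 days.
Jul 25, 1978 → Jul 25, 1979: 365 days.
Jul 25, 1979 → Jul 25, 1980: 366 days (Feb 29, 1980 is in that span).
Jul 25, 1980 → Jul 25, 1981: 365 days.
Jul 25, 1981 → Jul 25, 1982: 365 days.
Jul 25, 1982 → Jul 25, 1983: 365 days.
Jul 25, 1983 → Jul 25, 1984: 366 days (Feb 29, 1984 is in that span).
Jul 25, 1984 → Jul 25, 1985: 365 days.
Jul 25, 1985 → Jul 25, 1986: 365 days.
Jul 25, 1986 → Jul 25, 1987: 365 days.
Jul 25, 1987 → Jul 25, 1988: 366 days (Feb 29, 1988 is in that span).
Jul 25, 1988 → Jul 25, 1989: 365 days.
Jul 25, 1989 → Jul 25, 1990: 365 days.
Jul 25, 1990 → Jul 25, 1991: 365 days.
Jul 25, 1991 → Jul 25, 1992: 366 days (Feb 29, 1992 is in that span).
Jul 25, 1992 → Aug 25, 1992: 31 days (July has 31).
Aug 25, 1992 → Sep 25, 1992: 31 days (August has 31).
Sep 25, 1992 → Oct 25, 1992: 30 days (September has 30).
Oct 25, 1992 → Nov 25, 1992: 31 days (October has 31).
Nov 25, 1992 → Dec 25, 1992: 30 days (November has 30).
Dec 25, 1992 → Jan 25, 1993: 31 days (December has 31).
Jan 25, 1993 → Feb 4, 1993: 10 days.
Total: 5673 days.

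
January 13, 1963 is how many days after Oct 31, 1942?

Oct 31, 1942 → Oct 31, 1943: 365 days.
Oct 31, 1943 → Oct 31, 1944: 366 days (Feb 29, 1944 is in that span).
Oct 31, 1944 → Oct 31, 1945: 365 days.
Oct 31, 1945 → Oct 31, 1946: 365 days.
Oct 31, 1946 → Oct 31, 1947: 365 days.
Oct 31, 1947 → Oct 31, 1948: 366 days (Feb 29, 1948 is in that span).
Oct 31, 1948 → Oct 31, 1949: 365 days.
Oct 31, 1949 → Oct 31, 1950: 365 days.
Oct 31, 1950 → Oct 31, 1951: 365 days.
Oct 31, 1951 → Oct 31, 1952: 366 days (Feb 29, 1952 is in that span).
Oct 31, 1952 → Oct 31, 1953: 365 days.
Oct 31, 1953 → Oct 31, 1954: 365 days.
Oct 31, 1954 → Oct 31, 1955: 365 days.
Oct 31, 1955 → Oct 31, 1956: 366 days (Feb 29, 1956 is in that span).
Oct 31, 1956 → Oct 31, 1957: 365 days.
Oct 31, 1957 → Oct 31, 1958: 365 days.
Oct 31, 1958 → Oct 31, 1959: 365 days.
Oct 31, 1959 → Oct 31, 1960: 366 days (Feb 29, 1960 is in that span).
Oct 31, 1960 → Oct 31, 1961: 365 days.
Oct 31, 1961 → Oct 31, 1962: 365 days.
Oct 31, 1962 → Nov 30, 1962: 30 days (October has 31).
Nov 30, 1962 → Dec 30, 1962: 30 days (November has 30).
Dec 30, 1962 → Jan 13, 1963: 14 days.
Total: 7379 days.

7379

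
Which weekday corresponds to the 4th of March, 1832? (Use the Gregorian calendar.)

Doomsday rule: the anchor day for the 1800s is Friday. For year 32: 32÷12 = 2 r 8, and 8÷4 = 2, so 2+8+2 = 12.
Friday + 12 ≡ Wednesday — that's 1832's doomsday.
In March the doomsday date is Mar 14.
Mar 4 is 10 days before Mar 14; 10 mod 7 = 3, so Wednesday − 3 = Sunday.

Sunday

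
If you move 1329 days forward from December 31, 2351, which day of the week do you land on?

First find the weekday of Dec 31, 2351. Doomsday rule: the anchor day for the 2300s is Wednesday. For year 51: 51÷12 = 4 r 3, and 3÷4 = 0, so 4+3+0 = 7.
Wednesday + 7 ≡ Wednesday — that's 2351's doomsday.
In December the doomsday date is Dec 12.
Dec 31 is 19 days after Dec 12; 19 mod 7 = 5, so Wednesday + 5 = Monday.
1329 mod 7 = 6, so 1329 days after a Monday is Monday + 6 = Sunday.

Sunday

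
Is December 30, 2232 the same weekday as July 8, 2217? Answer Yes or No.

No

From Jul 8, 2217 to Dec 30, 2232 is 5654 days.
5654 mod 7 = 5, so they are different weekdays.
(Jul 8, 2217 is a Tuesday; Dec 30, 2232 is a Sunday.)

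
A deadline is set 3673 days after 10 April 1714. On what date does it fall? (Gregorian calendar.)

+365 (one year) → Apr 10, 1715 (3308 left).
+366 (one year; includes Feb 29, 1716) → Apr 10, 1716 (2942 left).
+365 (one year) → Apr 10, 1717 (2577 left).
+365 (one year) → Apr 10, 1718 (2212 left).
+365 (one year) → Apr 10, 1719 (1847 left).
+366 (one year; includes Feb 29, 1720) → Apr 10, 1720 (1481 left).
+365 (one year) → Apr 10, 1721 (1116 left).
+365 (one year) → Apr 10, 1722 (751 left).
+365 (one year) → Apr 10, 1723 (386 left).
Apr has 30 days: +21 → May 1, 1723 (365 left).
May has 31 days: +31 → Jun 1, 1723 (334 left).
Jun has 30 days: +30 → Jul 1, 1723 (304 left).
Jul has 31 days: +31 → Aug 1, 1723 (273 left).
Aug has 31 days: +31 → Sep 1, 1723 (242 left).
Sep has 30 days: +30 → Oct 1, 1723 (212 left).
Oct has 31 days: +31 → Nov 1, 1723 (181 left).
Nov has 30 days: +30 → Dec 1, 1723 (151 left).
Dec has 31 days: +31 → Jan 1, 1724 (120 left).
Jan has 31 days: +31 → Feb 1, 1724 (89 left).
Feb has 29 days: +29 → Mar 1, 1724 (60 left).
Mar has 31 days: +31 → Apr 1, 1724 (29 left).
+29 → Apr 30, 1724.

April 30, 1724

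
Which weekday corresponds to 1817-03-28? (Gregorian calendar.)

Doomsday rule: the anchor day for the 1800s is Friday. For year 17: 17÷12 = 1 r 5, and 5÷4 = 1, so 1+5+1 = 7.
Friday + 7 ≡ Friday — that's 1817's doomsday.
In March the doomsday date is Mar 14.
Mar 28 is 14 days after Mar 14; 14 mod 7 = 0, so Friday + 0 = Friday.

Friday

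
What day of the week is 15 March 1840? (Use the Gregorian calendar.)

Doomsday rule: the anchor day for the 1800s is Friday. For year 40: 40÷12 = 3 r 4, and 4÷4 = 1, so 3+4+1 = 8.
Friday + 8 ≡ Saturday — that's 1840's doomsday.
In March the doomsday date is Mar 14.
Mar 15 is 1 day after Mar 14; 1 mod 7 = 1, so Saturday + 1 = Sunday.

Sunday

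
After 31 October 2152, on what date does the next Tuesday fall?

Oct 31, 2152 is a Tuesday.
From Tuesday to the next Tuesday is 7 days.
Oct 31, 2152 + 7 = Nov 7, 2152.

November 7, 2152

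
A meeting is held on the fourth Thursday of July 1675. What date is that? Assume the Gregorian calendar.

July 25, 1675

July 1, 1675 is a Monday.
The first Thursday is therefore July 4 (3 days later).
The fourth Thursday is 4 + 3×7 = July 25.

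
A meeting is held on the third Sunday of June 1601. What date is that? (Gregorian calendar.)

June 1, 1601 is a Friday.
The first Sunday is therefore June 3 (2 days later).
The third Sunday is 3 + 2×7 = June 17.

June 17, 1601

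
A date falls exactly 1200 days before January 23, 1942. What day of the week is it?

First find the weekday of Jan 23, 1942. Doomsday rule: the anchor day for the 1900s is Wednesday. For year 42: 42÷12 = 3 r 6, and 6÷4 = 1, so 3+6+1 = 10.
Wednesday + 10 ≡ Saturday — that's 1942's doomsday.
In January the doomsday date is Jan 3 (1942 is not a leap year).
Jan 23 is 20 days after Jan 3; 20 mod 7 = 6, so Saturday + 6 = Friday.
1200 mod 7 = 3, so 1200 days before a Friday is Friday − 3 = Tuesday.

Tuesday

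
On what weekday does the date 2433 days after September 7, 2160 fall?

First find the weekday of Sep 7, 2160. Doomsday rule: the anchor day for the 2100s is Sunday. For year 60: 60÷12 = 5 r 0, and 0÷4 = 0, so 5+0+0 = 5.
Sunday + 5 ≡ Friday — that's 2160's doomsday.
In September the doomsday date is Sep 5.
Sep 7 is 2 days after Sep 5; 2 mod 7 = 2, so Friday + 2 = Sunday.
2433 mod 7 = 4, so 2433 days after a Sunday is Sunday + 4 = Thursday.

Thursday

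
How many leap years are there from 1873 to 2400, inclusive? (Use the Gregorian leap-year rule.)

Multiples of 4 in [1873,2400]: 132.
Of those, multiples of 100: 6 (not leap unless ÷400).
Multiples of 400: 2.
Leap years = 132 − 6 + 2 = 128.

128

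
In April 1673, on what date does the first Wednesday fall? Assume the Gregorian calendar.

April 1, 1673 is a Saturday.
The first Wednesday is therefore April 5 (4 days later).

April 5, 1673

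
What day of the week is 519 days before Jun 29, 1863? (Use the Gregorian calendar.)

Sunday

Jun 29, 1863 is a Monday.
519 mod 7 = 1, so 519 days before a Monday is Monday − 1 = Sunday.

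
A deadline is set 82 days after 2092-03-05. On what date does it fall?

May 26, 2092

Mar has 31 days: +27 → Apr 1, 2092 (55 left).
Apr has 30 days: +30 → May 1, 2092 (25 left).
+25 → May 26, 2092.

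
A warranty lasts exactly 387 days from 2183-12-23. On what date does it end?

Dec has 31 days: +9 → Jan 1, 2184 (378 left).
Jan has 31 days: +31 → Feb 1, 2184 (347 left).
Feb has 29 days: +29 → Mar 1, 2184 (318 left).
Mar has 31 days: +31 → Apr 1, 2184 (287 left).
Apr has 30 days: +30 → May 1, 2184 (257 left).
May has 31 days: +31 → Jun 1, 2184 (226 left).
Jun has 30 days: +30 → Jul 1, 2184 (196 left).
Jul has 31 days: +31 → Aug 1, 2184 (165 left).
Aug has 31 days: +31 → Sep 1, 2184 (134 left).
Sep has 30 days: +30 → Oct 1, 2184 (104 left).
Oct has 31 days: +31 → Nov 1, 2184 (73 left).
Nov has 30 days: +30 → Dec 1, 2184 (43 left).
Dec has 31 days: +31 → Jan 1, 2185 (12 left).
+12 → Jan 13, 2185.

January 13, 2185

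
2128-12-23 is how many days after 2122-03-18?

Mar 18, 2122 → Mar 18, 2123: 365 days.
Mar 18, 2123 → Mar 18, 2124: 366 days (Feb 29, 2124 is in that span).
Mar 18, 2124 → Mar 18, 2125: 365 days.
Mar 18, 2125 → Mar 18, 2126: 365 days.
Mar 18, 2126 → Mar 18, 2127: 365 days.
Mar 18, 2127 → Mar 18, 2128: 366 days (Feb 29, 2128 is in that span).
Mar 18, 2128 → Apr 18, 2128: 31 days (March has 31).
Apr 18, 2128 → May 18, 2128: 30 days (April has 30).
May 18, 2128 → Jun 18, 2128: 31 days (May has 31).
Jun 18, 2128 → Jul 18, 2128: 30 days (June has 30).
Jul 18, 2128 → Aug 18, 2128: 31 days (July has 31).
Aug 18, 2128 → Sep 18, 2128: 31 days (August has 31).
Sep 18, 2128 → Oct 18, 2128: 30 days (September has 30).
Oct 18, 2128 → Nov 18, 2128: 31 days (October has 31).
Nov 18, 2128 → Dec 18, 2128: 30 days (November has 30).
Dec 18, 2128 → Dec 23, 2128: 5 days.
Total: 2472 days.

2472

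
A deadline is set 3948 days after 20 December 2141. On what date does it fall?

October 11, 2152

+365 (one year) → Dec 20, 2142 (3583 left).
+365 (one year) → Dec 20, 2143 (3218 left).
+366 (one year; includes Feb 29, 2144) → Dec 20, 2144 (2852 left).
+365 (one year) → Dec 20, 2145 (2487 left).
+365 (one year) → Dec 20, 2146 (2122 left).
+365 (one year) → Dec 20, 2147 (1757 left).
+366 (one year; includes Feb 29, 2148) → Dec 20, 2148 (1391 left).
+365 (one year) → Dec 20, 2149 (1026 left).
+365 (one year) → Dec 20, 2150 (661 left).
+365 (one year) → Dec 20, 2151 (296 left).
Dec has 31 days: +12 → Jan 1, 2152 (284 left).
Jan has 31 days: +31 → Feb 1, 2152 (253 left).
Feb has 29 days: +29 → Mar 1, 2152 (224 left).
Mar has 31 days: +31 → Apr 1, 2152 (193 left).
Apr has 30 days: +30 → May 1, 2152 (163 left).
May has 31 days: +31 → Jun 1, 2152 (132 left).
Jun has 30 days: +30 → Jul 1, 2152 (102 left).
Jul has 31 days: +31 → Aug 1, 2152 (71 left).
Aug has 31 days: +31 → Sep 1, 2152 (40 left).
Sep has 30 days: +30 → Oct 1, 2152 (10 left).
+10 → Oct 11, 2152.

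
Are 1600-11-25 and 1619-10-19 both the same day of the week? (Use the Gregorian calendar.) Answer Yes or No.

Yes

From Nov 25, 1600 to Oct 19, 1619 is 6902 days.
6902 mod 7 = 0, so they are the same weekday.
(Nov 25, 1600 is a Saturday; Oct 19, 1619 is a Saturday.)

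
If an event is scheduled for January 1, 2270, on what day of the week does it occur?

Doomsday rule: the anchor day for the 2200s is Friday. For year 70: 70÷12 = 5 r 10, and 10÷4 = 2, so 5+10+2 = 17.
Friday + 17 ≡ Monday — that's 2270's doomsday.
In January the doomsday date is Jan 3 (2270 is not a leap year).
Jan 1 is 2 days before Jan 3; 2 mod 7 = 2, so Monday − 2 = Saturday.

Saturday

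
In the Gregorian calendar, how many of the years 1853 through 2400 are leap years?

Multiples of 4 in [1853,2400]: 137.
Of those, multiples of 100: 6 (not leap unless ÷400).
Multiples of 400: 2.
Leap years = 137 − 6 + 2 = 133.

133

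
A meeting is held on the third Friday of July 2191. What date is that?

July 15, 2191

July 1, 2191 is a Friday.
The first Friday is therefore July 1 (same day).
The third Friday is 1 + 2×7 = July 15.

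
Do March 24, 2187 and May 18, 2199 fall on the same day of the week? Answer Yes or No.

Yes

From Mar 24, 2187 to May 18, 2199 is 4438 days.
4438 mod 7 = 0, so they are the same weekday.
(Mar 24, 2187 is a Saturday; May 18, 2199 is a Saturday.)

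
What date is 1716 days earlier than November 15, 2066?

−365 (one year) → Nov 15, 2065 (1351 left).
−365 (one year) → Nov 15, 2064 (986 left).
−366 (one year; includes Feb 29, 2064) → Nov 15, 2063 (620 left).
−365 (one year) → Nov 15, 2062 (255 left).
−15 → Oct 31, 2062 (end of Oct, 31 days; 240 left).
−31 → Sep 30, 2062 (end of Sep, 30 days; 209 left).
−30 → Aug 31, 2062 (end of Aug, 31 days; 179 left).
−31 → Jul 31, 2062 (end of Jul, 31 days; 148 left).
−31 → Jun 30, 2062 (end of Jun, 30 days; 117 left).
−30 → May 31, 2062 (end of May, 31 days; 87 left).
−31 → Apr 30, 2062 (end of Apr, 30 days; 56 left).
−30 → Mar 31, 2062 (end of Mar, 31 days; 26 left).
−26 → Mar 5, 2062.

March 5, 2062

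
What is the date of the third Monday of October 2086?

October 21, 2086

October 1, 2086 is a Tuesday.
The first Monday is therefore October 7 (6 days later).
The third Monday is 7 + 2×7 = October 21.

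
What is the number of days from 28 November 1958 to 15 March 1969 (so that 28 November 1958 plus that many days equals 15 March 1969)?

3760

Nov 28, 1958 → Nov 28, 1959: 365 days.
Nov 28, 1959 → Nov 28, 1960: 366 days (Feb 29, 1960 is in that span).
Nov 28, 1960 → Nov 28, 1961: 365 days.
Nov 28, 1961 → Nov 28, 1962: 365 days.
Nov 28, 1962 → Nov 28, 1963: 365 days.
Nov 28, 1963 → Nov 28, 1964: 366 days (Feb 29, 1964 is in that span).
Nov 28, 1964 → Nov 28, 1965: 365 days.
Nov 28, 1965 → Nov 28, 1966: 365 days.
Nov 28, 1966 → Nov 28, 1967: 365 days.
Nov 28, 1967 → Nov 28, 1968: 366 days (Feb 29, 1968 is in that span).
Nov 28, 1968 → Dec 28, 1968: 30 days (November has 30).
Dec 28, 1968 → Jan 28, 1969: 31 days (December has 31).
Jan 28, 1969 → Feb 28, 1969: 31 days (January has 31).
Feb 28, 1969 → Mar 15, 1969: 15 days.
Total: 3760 days.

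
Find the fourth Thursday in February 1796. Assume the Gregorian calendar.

February 1, 1796 is a Monday.
The first Thursday is therefore February 4 (3 days later).
The fourth Thursday is 4 + 3×7 = February 25.

February 25, 1796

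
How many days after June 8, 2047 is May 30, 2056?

3279

Jun 8, 2047 → Jun 8, 2048: 366 days (Feb 29, 2048 is in that span).
Jun 8, 2048 → Jun 8, 2049: 365 days.
Jun 8, 2049 → Jun 8, 2050: 365 days.
Jun 8, 2050 → Jun 8, 2051: 365 days.
Jun 8, 2051 → Jun 8, 2052: 366 days (Feb 29, 2052 is in that span).
Jun 8, 2052 → Jun 8, 2053: 365 days.
Jun 8, 2053 → Jun 8, 2054: 365 days.
Jun 8, 2054 → Jun 8, 2055: 365 days.
Jun 8, 2055 → Jul 8, 2055: 30 days (June has 30).
Jul 8, 2055 → Aug 8, 2055: 31 days (July has 31).
Aug 8, 2055 → Sep 8, 2055: 31 days (August has 31).
Sep 8, 2055 → Oct 8, 2055: 30 days (September has 30).
Oct 8, 2055 → Nov 8, 2055: 31 days (October has 31).
Nov 8, 2055 → Dec 8, 2055: 30 days (November has 30).
Dec 8, 2055 → Jan 8, 2056: 31 days (December has 31).
Jan 8, 2056 → Feb 8, 2056: 31 days (January has 31).
Feb 8, 2056 → Mar 8, 2056: 29 days (February has 29).
Mar 8, 2056 → Apr 8, 2056: 31 days (March has 31).
Apr 8, 2056 → May 8, 2056: 30 days (April has 30).
May 8, 2056 → May 30, 2056: 22 days.
Total: 3279 days.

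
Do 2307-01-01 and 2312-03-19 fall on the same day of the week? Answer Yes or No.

Yes

From Jan 1, 2307 to Mar 19, 2312 is 1904 days.
1904 mod 7 = 0, so they are the same weekday.
(Jan 1, 2307 is a Tuesday; Mar 19, 2312 is a Tuesday.)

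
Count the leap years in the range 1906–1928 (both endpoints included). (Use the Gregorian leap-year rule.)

6

Multiples of 4 in [1906,1928]: 6.
Of those, multiples of 100: 0 (not leap unless ÷400).
Multiples of 400: 0.
Leap years = 6 − 0 + 0 = 6.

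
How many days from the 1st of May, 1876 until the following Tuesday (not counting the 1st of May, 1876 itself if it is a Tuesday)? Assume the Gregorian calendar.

1

May 1, 1876 is a Monday.
From Monday to the next Tuesday is 1 day.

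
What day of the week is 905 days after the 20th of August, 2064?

Friday

Aug 20, 2064 is a Wednesday.
905 mod 7 = 2, so 905 days after a Wednesday is Wednesday + 2 = Friday.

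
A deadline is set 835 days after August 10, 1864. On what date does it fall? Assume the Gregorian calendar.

November 23, 1866

+365 (one year) → Aug 10, 1865 (470 left).
+365 (one year) → Aug 10, 1866 (105 left).
Aug has 31 days: +22 → Sep 1, 1866 (83 left).
Sep has 30 days: +30 → Oct 1, 1866 (53 left).
Oct has 31 days: +31 → Nov 1, 1866 (22 left).
+22 → Nov 23, 1866.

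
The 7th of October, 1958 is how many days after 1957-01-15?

Jan 15, 1957 → Jan 15, 1958: 365 days.
Jan 15, 1958 → Feb 15, 1958: 31 days (January has 31).
Feb 15, 1958 → Mar 15, 1958: 28 days (February has 28).
Mar 15, 1958 → Apr 15, 1958: 31 days (March has 31).
Apr 15, 1958 → May 15, 1958: 30 days (April has 30).
May 15, 1958 → Jun 15, 1958: 31 days (May has 31).
Jun 15, 1958 → Jul 15, 1958: 30 days (June has 30).
Jul 15, 1958 → Aug 15, 1958: 31 days (July has 31).
Aug 15, 1958 → Sep 15, 1958: 31 days (August has 31).
Sep 15, 1958 → Oct 7, 1958: 22 days.
Total: 630 days.

630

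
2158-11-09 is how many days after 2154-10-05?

Oct 5, 2154 → Oct 5, 2155: 365 days.
Oct 5, 2155 → Oct 5, 2156: 366 days (Feb 29, 2156 is in that span).
Oct 5, 2156 → Oct 5, 2157: 365 days.
Oct 5, 2157 → Nov 5, 2157: 31 days (October has 31).
Nov 5, 2157 → Dec 5, 2157: 30 days (November has 30).
Dec 5, 2157 → Jan 5, 2158: 31 days (December has 31).
Jan 5, 2158 → Feb 5, 2158: 31 days (January has 31).
Feb 5, 2158 → Mar 5, 2158: 28 days (February has 28).
Mar 5, 2158 → Apr 5, 2158: 31 days (March has 31).
Apr 5, 2158 → May 5, 2158: 30 days (April has 30).
May 5, 2158 → Jun 5, 2158: 31 days (May has 31).
Jun 5, 2158 → Jul 5, 2158: 30 days (June has 30).
Jul 5, 2158 → Aug 5, 2158: 31 days (July has 31).
Aug 5, 2158 → Sep 5, 2158: 31 days (August has 31).
Sep 5, 2158 → Oct 5, 2158: 30 days (September has 30).
Oct 5, 2158 → Nov 5, 2158: 31 days (October has 31).
Nov 5, 2158 → Nov 9, 2158: 4 days.
Total: 1496 days.

1496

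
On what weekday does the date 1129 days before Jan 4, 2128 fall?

Jan 4, 2128 is a Sunday.
1129 mod 7 = 2, so 1129 days before a Sunday is Sunday − 2 = Friday.

Friday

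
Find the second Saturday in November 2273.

November 8, 2273

November 1, 2273 is a Saturday.
The first Saturday is therefore November 1 (same day).
The second Saturday is 1 + 1×7 = November 8.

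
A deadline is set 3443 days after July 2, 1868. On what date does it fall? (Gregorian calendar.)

December 5, 1877

+365 (one year) → Jul 2, 1869 (3078 left).
+365 (one year) → Jul 2, 1870 (2713 left).
+365 (one year) → Jul 2, 1871 (2348 left).
+366 (one year; includes Feb 29, 1872) → Jul 2, 1872 (1982 left).
+365 (one year) → Jul 2, 1873 (1617 left).
+365 (one year) → Jul 2, 1874 (1252 left).
+365 (one year) → Jul 2, 1875 (887 left).
+366 (one year; includes Feb 29, 1876) → Jul 2, 1876 (521 left).
+365 (one year) → Jul 2, 1877 (156 left).
Jul has 31 days: +30 → Aug 1, 1877 (126 left).
Aug has 31 days: +31 → Sep 1, 1877 (95 left).
Sep has 30 days: +30 → Oct 1, 1877 (65 left).
Oct has 31 days: +31 → Nov 1, 1877 (34 left).
Nov has 30 days: +30 → Dec 1, 1877 (4 left).
+4 → Dec 5, 1877.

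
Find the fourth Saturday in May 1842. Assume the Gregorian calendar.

May 28, 1842

May 1, 1842 is a Sunday.
The first Saturday is therefore May 7 (6 days later).
The fourth Saturday is 7 + 3×7 = May 28.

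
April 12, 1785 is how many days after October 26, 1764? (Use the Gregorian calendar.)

Oct 26, 1764 → Oct 26, 1765: 365 days.
Oct 26, 1765 → Oct 26, 1766: 365 days.
Oct 26, 1766 → Oct 26, 1767: 365 days.
Oct 26, 1767 → Oct 26, 1768: 366 days (Feb 29, 1768 is in that span).
Oct 26, 1768 → Oct 26, 1769: 365 days.
Oct 26, 1769 → Oct 26, 1770: 365 days.
Oct 26, 1770 → Oct 26, 1771: 365 days.
Oct 26, 1771 → Oct 26, 1772: 366 days (Feb 29, 1772 is in that span).
Oct 26, 1772 → Oct 26, 1773: 365 days.
Oct 26, 1773 → Oct 26, 1774: 365 days.
Oct 26, 1774 → Oct 26, 1775: 365 days.
Oct 26, 1775 → Oct 26, 1776: 366 days (Feb 29, 1776 is in that span).
Oct 26, 1776 → Oct 26, 1777: 365 days.
Oct 26, 1777 → Oct 26, 1778: 365 days.
Oct 26, 1778 → Oct 26, 1779: 365 days.
Oct 26, 1779 → Oct 26, 1780: 366 days (Feb 29, 1780 is in that span).
Oct 26, 1780 → Oct 26, 1781: 365 days.
Oct 26, 1781 → Oct 26, 1782: 365 days.
Oct 26, 1782 → Oct 26, 1783: 365 days.
Oct 26, 1783 → Oct 26, 1784: 366 days (Feb 29, 1784 is in that span).
Oct 26, 1784 → Nov 26, 1784: 31 days (October has 31).
Nov 26, 1784 → Dec 26, 1784: 30 days (November has 30).
Dec 26, 1784 → Jan 26, 1785: 31 days (December has 31).
Jan 26, 1785 → Feb 26, 1785: 31 days (January has 31).
Feb 26, 1785 → Mar 26, 1785: 28 days (February has 28).
Mar 26, 1785 → Apr 12, 1785: 17 days.
Total: 7473 days.

7473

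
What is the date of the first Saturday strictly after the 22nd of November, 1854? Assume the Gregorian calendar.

November 25, 1854

Nov 22, 1854 is a Wednesday.
From Wednesday to the next Saturday is 3 days.
Nov 22, 1854 + 3 = Nov 25, 1854.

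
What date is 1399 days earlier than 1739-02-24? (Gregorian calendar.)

April 27, 1735

−365 (one year) → Feb 24, 1738 (1034 left).
−365 (one year) → Feb 24, 1737 (669 left).
−366 (one year; includes Feb 29, 1736) → Feb 24, 1736 (303 left).
−24 → Jan 31, 1736 (end of Jan, 31 days; 279 left).
−31 → Dec 31, 1735 (end of Dec, 31 days; 248 left).
−31 → Nov 30, 1735 (end of Nov, 30 days; 217 left).
−30 → Oct 31, 1735 (end of Oct, 31 days; 187 left).
−31 → Sep 30, 1735 (end of Sep, 30 days; 156 left).
−30 → Aug 31, 1735 (end of Aug, 31 days; 126 left).
−31 → Jul 31, 1735 (end of Jul, 31 days; 95 left).
−31 → Jun 30, 1735 (end of Jun, 30 days; 64 left).
−30 → May 31, 1735 (end of May, 31 days; 34 left).
−31 → Apr 30, 1735 (end of Apr, 30 days; 3 left).
−3 → Apr 27, 1735.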